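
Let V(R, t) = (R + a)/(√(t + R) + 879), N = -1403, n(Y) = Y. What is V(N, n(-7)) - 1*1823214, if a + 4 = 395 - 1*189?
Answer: (-1823214*√1410 + 1602606307*I)/(√1410 - 879*I) ≈ -1.8232e+6 + 0.058289*I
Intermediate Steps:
a = 202 (a = -4 + (395 - 1*189) = -4 + (395 - 189) = -4 + 206 = 202)
V(R, t) = (202 + R)/(879 + √(R + t)) (V(R, t) = (R + 202)/(√(t + R) + 879) = (202 + R)/(√(R + t) + 879) = (202 + R)/(879 + √(R + t)))
V(N, n(-7)) - 1*1823214 = (202 - 1403)/(879 + √(-1403 - 7)) - 1*1823214 = -1201/(879 + √(-1410)) - 1823214 = -1201/(879 + I*√1410) - 1823214 = -1823214 - 1201/(879 + I*√1410)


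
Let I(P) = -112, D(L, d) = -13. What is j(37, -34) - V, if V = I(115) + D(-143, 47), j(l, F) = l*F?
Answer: -1133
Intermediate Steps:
j(l, F) = F*l
V = -125 (V = -112 - 13 = -125)
j(37, -34) - V = -34*37 - 1*(-125) = -1258 + 125 = -1133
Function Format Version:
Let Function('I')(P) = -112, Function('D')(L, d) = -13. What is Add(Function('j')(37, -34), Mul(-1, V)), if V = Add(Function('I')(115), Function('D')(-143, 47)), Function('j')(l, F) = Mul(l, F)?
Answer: -1133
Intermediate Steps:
Function('j')(l, F) = Mul(F, l)
V = -125 (V = Add(-112, -13) = -125)
Add(Function('j')(37, -34), Mul(-1, V)) = Add(Mul(-34, 37), Mul(-1, -125)) = Add(-1258, 125) = -1133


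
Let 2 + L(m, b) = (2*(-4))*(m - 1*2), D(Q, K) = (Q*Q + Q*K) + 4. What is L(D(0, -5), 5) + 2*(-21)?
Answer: -60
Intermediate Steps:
D(Q, K) = 4 + Q**2 + K*Q (D(Q, K) = (Q**2 + K*Q) + 4 = 4 + Q**2 + K*Q)
L(m, b) = 14 - 8*m (L(m, b) = -2 + (2*(-4))*(m - 1*2) = -2 - 8*(m - 2) = -2 - 8*(-2 + m) = -2 + (16 - 8*m) = 14 - 8*m)
L(D(0, -5), 5) + 2*(-21) = (14 - 8*(4 + 0**2 - 5*0)) + 2*(-21) = (14 - 8*(4 + 0 + 0)) - 42 = (14 - 8*4) - 42 = (14 - 32) - 42 = -18 - 42 = -60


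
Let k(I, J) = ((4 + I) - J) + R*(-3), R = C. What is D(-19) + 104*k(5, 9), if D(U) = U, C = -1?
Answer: 293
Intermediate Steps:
R = -1
k(I, J) = 7 + I - J (k(I, J) = ((4 + I) - J) - 1*(-3) = (4 + I - J) + 3 = 7 + I - J)
D(-19) + 104*k(5, 9) = -19 + 104*(7 + 5 - 1*9) = -19 + 104*(7 + 5 - 9) = -19 + 104*3 = -19 + 312 = 293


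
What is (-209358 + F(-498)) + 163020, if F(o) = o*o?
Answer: 201666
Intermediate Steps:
F(o) = o**2
(-209358 + F(-498)) + 163020 = (-209358 + (-498)**2) + 163020 = (-209358 + 248004) + 163020 = 38646 + 163020 = 201666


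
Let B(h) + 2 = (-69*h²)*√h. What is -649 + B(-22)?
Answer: -651 - 33396*I*√22 ≈ -651.0 - 1.5664e+5*I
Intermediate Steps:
B(h) = -2 - 69*h^(5/2) (B(h) = -2 + (-69*h²)*√h = -2 - 69*h^(5/2))
-649 + B(-22) = -649 + (-2 - 33396*I*√22) = -651 - 33396*I*√22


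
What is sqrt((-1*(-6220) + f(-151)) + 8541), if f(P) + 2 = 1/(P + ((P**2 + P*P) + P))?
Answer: sqrt(302867963553)/4530 ≈ 121.49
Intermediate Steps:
f(P) = -2 + 1/(2*P + 2*P**2) (f(P) = -2 + 1/(P + ((P**2 + P*P) + P)) = -2 + 1/(P + ((P**2 + P**2) + P)) = -2 + 1/(P + (2*P**2 + P)) = -2 + 1/(P + (P + 2*P**2)) = -2 + 1/(2*P + 2*P**2))
sqrt((-1*(-6220) + f(-151)) + 8541) = sqrt((-1*(-6220) + (1/2)*(1 - 4*(-151) - 4*(-151)**2)/(-151*(1 - 151))) + 8541) = sqrt((6220 + (1/2)*(-1/151)*(1 + 604 - 4*22801)/(-150)) + 8541) = sqrt((6220 + (1/2)*(-1/151)*(-1/150)*(1 + 604 - 91204)) + 8541) = sqrt((6220 + (1/2)*(-1/151)*(-1/150)*(-90599)) + 8541) = sqrt((6220 - 90599/45300) + 8541) = sqrt(281675401/45300 + 8541) = sqrt(668582701/45300) = sqrt(302867963553)/4530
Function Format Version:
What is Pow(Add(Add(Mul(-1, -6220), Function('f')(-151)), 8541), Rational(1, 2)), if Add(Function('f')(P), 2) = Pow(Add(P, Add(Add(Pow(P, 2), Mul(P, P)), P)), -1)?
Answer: Mul(Rational(1, 4530), Pow(302867963553, Rational(1, 2))) ≈ 121.49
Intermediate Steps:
Function('f')(P) = Add(-2, Pow(Add(Mul(2, P), Mul(2, Pow(P, 2))), -1)) (Function('f')(P) = Add(-2, Pow(Add(P, Add(Add(Pow(P, 2), Mul(P, P)), P)), -1)) = Add(-2, Pow(Add(P, Add(Add(Pow(P, 2), Pow(P, 2)), P)), -1)) = Add(-2, Pow(Add(P, Add(Mul(2, Pow(P, 2)), P)), -1)) = Add(-2, Pow(Add(P, Add(P, Mul(2, Pow(P, 2)))), -1)) = Add(-2, Pow(Add(Mul(2, P), Mul(2, Pow(P, 2))), -1)))
Pow(Add(Add(Mul(-1, -6220), Function('f')(-151)), 8541), Rational(1, 2)) = Pow(Add(Add(Mul(-1, -6220), Mul(Rational(1, 2), Pow(-151, -1), Pow(Add(1, -151), -1), Add(1, Mul(-4, -151), Mul(-4, Pow(-151, 2))))), 8541), Rational(1, 2)) = Pow(Add(Add(6220, Mul(Rational(1, 2), Rational(-1, 151), Pow(-150, -1), Add(1, 604, Mul(-4, 22801)))), 8541), Rational(1, 2)) = Pow(Add(Add(6220, Mul(Rational(1, 2), Rational(-1, 151), Rational(-1, 150), Add(1, 604, -91204))), 8541), Rational(1, 2)) = Pow(Add(Add(6220, Mul(Rational(1, 2), Rational(-1, 151), Rational(-1, 150), -90599)), 8541), Rational(1, 2)) = Pow(Add(Add(6220, Rational(-90599, 45300)), 8541), Rational(1, 2)) = Pow(Add(Rational(281675401, 45300), 8541), Rational(1, 2)) = Pow(Rational(668582701, 45300), Rational(1, 2)) = Mul(Rational(1, 4530), Pow(302867963553, Rational(1, 2)))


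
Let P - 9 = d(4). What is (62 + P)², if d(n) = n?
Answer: 5625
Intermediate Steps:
P = 13 (P = 9 + 4 = 13)
(62 + P)² = (62 + 13)² = 75² = 5625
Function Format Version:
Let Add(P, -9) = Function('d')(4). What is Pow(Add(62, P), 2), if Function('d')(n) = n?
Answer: 5625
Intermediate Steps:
P = 13 (P = Add(9, 4) = 13)
Pow(Add(62, P), 2) = Pow(Add(62, 13), 2) = Pow(75, 2) = 5625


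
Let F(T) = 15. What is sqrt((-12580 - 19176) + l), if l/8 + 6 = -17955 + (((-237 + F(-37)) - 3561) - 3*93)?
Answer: 2*I*sqrt(51985) ≈ 456.0*I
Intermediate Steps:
l = -176184 (l = -48 + 8*(-17955 + (((-237 + 15) - 3561) - 3*93)) = -48 + 8*(-17955 + ((-222 - 3561) - 1*279)) = -48 + 8*(-17955 + (-3783 - 279)) = -48 + 8*(-17955 - 4062) = -48 + 8*(-22017) = -48 - 176136 = -176184)
sqrt((-12580 - 19176) + l) = sqrt((-12580 - 19176) - 176184) = sqrt(-31756 - 176184) = sqrt(-207940) = 2*I*sqrt(51985)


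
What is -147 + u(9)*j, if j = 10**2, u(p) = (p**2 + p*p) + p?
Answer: 16953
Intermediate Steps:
u(p) = p + 2*p**2 (u(p) = (p**2 + p**2) + p = 2*p**2 + p = p + 2*p**2)
j = 100
-147 + u(9)*j = -147 + (9*(1 + 2*9))*100 = -147 + (9*(1 + 18))*100 = -147 + (9*19)*100 = -147 + 171*100 = -147 + 17100 = 16953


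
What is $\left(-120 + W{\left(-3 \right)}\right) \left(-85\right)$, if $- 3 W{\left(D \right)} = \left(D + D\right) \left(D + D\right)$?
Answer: $11220$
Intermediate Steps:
$W{\left(D \right)} = - \frac{4 D^{2}}{3}$ ($W{\left(D \right)} = - \frac{\left(D + D\right) \left(D + D\right)}{3} = - \frac{2 D 2 D}{3} = - \frac{4 D^{2}}{3}$)
$\left(-120 + W{\left(-3 \right)}\right) \left(-85\right) = \left(-120 - \frac{4 \left(-3\right)^{2}}{3}\right) \left(-85\right) = \left(-120 - 12\right) \left(-85\right) = \left(-132\right) \left(-85\right) = 11220$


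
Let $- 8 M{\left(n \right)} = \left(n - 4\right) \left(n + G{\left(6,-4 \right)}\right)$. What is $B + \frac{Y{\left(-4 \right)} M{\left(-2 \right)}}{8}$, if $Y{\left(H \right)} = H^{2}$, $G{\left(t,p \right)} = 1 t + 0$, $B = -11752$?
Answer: $-11746$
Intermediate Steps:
$G{\left(t,p \right)} = t$ ($G{\left(t,p \right)} = t + 0 = t$)
$M{\left(n \right)} = - \frac{\left(-4 + n\right) \left(6 + n\right)}{8}$ ($M{\left(n \right)} = - \frac{\left(n - 4\right) \left(n + 6\right)}{8} = - \frac{\left(-4 + n\right) \left(6 + n\right)}{8}$)
$B + \frac{Y{\left(-4 \right)} M{\left(-2 \right)}}{8} = -11752 + \frac{\left(-4\right)^{2} \left(3 - - \frac{1}{2} - \frac{\left(-2\right)^{2}}{8}\right)}{8} = -11752 + 16 \left(3 + \frac{1}{2} - \frac{1}{2}\right) \frac{1}{8} = -11752 + 16 \cdot 3 \cdot \frac{1}{8} = -11752 + 48 \cdot \frac{1}{8} = -11752 + 6 = -11746$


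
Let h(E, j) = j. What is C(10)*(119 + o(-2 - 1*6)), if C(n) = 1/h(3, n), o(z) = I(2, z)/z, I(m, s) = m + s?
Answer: 479/40 ≈ 11.975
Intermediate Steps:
o(z) = (2 + z)/z
C(n) = 1/n
C(10)*(119 + o(-2 - 1*6)) = (119 + (2 + (-2 - 1*6))/(-2 - 1*6))/10 = (119 + (2 + (-2 - 6))/(-2 - 6))/10 = (119 + (2 - 8)/(-8))/10 = (119 - ⅛*(-6))/10 = (119 + ¾)/10 = (⅒)*(479/4) = 479/40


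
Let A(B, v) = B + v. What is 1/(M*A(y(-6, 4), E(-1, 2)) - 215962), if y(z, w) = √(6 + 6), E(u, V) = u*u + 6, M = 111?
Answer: -215185/46304436373 - 222*√3/46304436373 ≈ -4.6555e-6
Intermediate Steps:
E(u, V) = 6 + u² (E(u, V) = u² + 6 = 6 + u²)
y(z, w) = 2*√3 (y(z, w) = √12 = 2*√3)
1/(M*A(y(-6, 4), E(-1, 2)) - 215962) = 1/(111*(2*√3 + (6 + (-1)²)) - 215962) = 1/(111*(2*√3 + (6 + 1)) - 215962) = 1/(111*(2*√3 + 7) - 215962) = 1/(111*(7 + 2*√3) - 215962) = 1/((777 + 222*√3) - 215962) = 1/(-215185 + 222*√3)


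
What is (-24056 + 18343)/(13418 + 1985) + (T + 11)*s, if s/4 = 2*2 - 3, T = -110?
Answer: -6105301/15403 ≈ -396.37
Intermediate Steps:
s = 4 (s = 4*(2*2 - 3) = 4*(4 - 3) = 4*1 = 4)
(-24056 + 18343)/(13418 + 1985) + (T + 11)*s = (-24056 + 18343)/(13418 + 1985) + (-110 + 11)*4 = -5713/15403 - 99*4 = -5713*1/15403 - 396 = -5713/15403 - 396 = -6105301/15403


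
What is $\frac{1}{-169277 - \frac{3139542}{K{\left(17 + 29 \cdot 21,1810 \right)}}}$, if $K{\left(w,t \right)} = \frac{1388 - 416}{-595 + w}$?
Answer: $- \frac{54}{14547947} \approx -3.7119 \cdot 10^{-6}$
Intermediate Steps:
$K{\left(w,t \right)} = \frac{972}{-595 + w}$
$\frac{1}{-169277 - \frac{3139542}{K{\left(17 + 29 \cdot 21,1810 \right)}}} = \frac{1}{-169277 - \frac{3139542}{972 \frac{1}{-595 + \left(17 + 29 \cdot 21\right)}}} = \frac{1}{-169277 - \frac{3139542}{972 \frac{1}{-595 + \left(17 + 609\right)}}} = \frac{1}{-169277 - \frac{3139542}{972 \frac{1}{-595 + 626}}} = \frac{1}{-169277 - \frac{3139542}{972 \cdot \frac{1}{31}}} = \frac{1}{-169277 - \frac{3139542}{\frac{972}{31}}} = \frac{1}{-169277 - \frac{5406989}{54}} = \frac{1}{- \frac{14547947}{54}} = - \frac{54}{14547947}$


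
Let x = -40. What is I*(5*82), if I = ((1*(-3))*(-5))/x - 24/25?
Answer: -10947/20 ≈ -547.35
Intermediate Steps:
I = -267/200 (I = ((1*(-3))*(-5))/(-40) - 24/25 = -3*(-5)*(-1/40) - 24*1/25 = 15*(-1/40) - 24/25 = -3/8 - 24/25 = -267/200 ≈ -1.3350)
I*(5*82) = -267*82/40 = -267/200*410 = -10947/20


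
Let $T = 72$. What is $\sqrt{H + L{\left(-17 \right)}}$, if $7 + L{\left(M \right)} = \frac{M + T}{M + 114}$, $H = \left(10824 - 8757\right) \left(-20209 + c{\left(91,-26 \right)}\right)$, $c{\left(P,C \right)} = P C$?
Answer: $\frac{i \sqrt{439047758253}}{97} \approx 6831.0 i$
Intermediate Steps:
$c{\left(P,C \right)} = C P$
$H = -46662525$ ($H = \left(10824 - 8757\right) \left(-20209 - 2366\right) = 2067 \left(-20209 - 2366\right) = 2067 \left(-22575\right) = -46662525$)
$L{\left(M \right)} = -7 + \frac{72 + M}{114 + M}$ ($L{\left(M \right)} = -7 + \frac{M + 72}{M + 114} = -7 + \frac{72 + M}{114 + M}$)
$\sqrt{H + L{\left(-17 \right)}} = \sqrt{-46662525 + \frac{6 \left(-121 - -17\right)}{114 - 17}} = \sqrt{-46662525 + \frac{6 \left(-121 + 17\right)}{97}} = \sqrt{-46662525 + 6 \cdot \frac{1}{97} \left(-104\right)} = \sqrt{-46662525 - \frac{624}{97}} = \sqrt{- \frac{4526265549}{97}} = \frac{i \sqrt{439047758253}}{97}$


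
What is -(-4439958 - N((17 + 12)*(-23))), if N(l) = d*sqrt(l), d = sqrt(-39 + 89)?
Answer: 4439958 + 5*I*sqrt(1334) ≈ 4.44e+6 + 182.62*I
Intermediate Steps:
d = 5*sqrt(2) (d = sqrt(50) = 5*sqrt(2) ≈ 7.0711)
N(l) = 5*sqrt(2)*sqrt(l) (N(l) = (5*sqrt(2))*sqrt(l) = 5*sqrt(2)*sqrt(l))
-(-4439958 - N((17 + 12)*(-23))) = -(-4439958 - 5*sqrt(2)*sqrt((17 + 12)*(-23))) = -(-4439958 - 5*sqrt(2)*sqrt(29*(-23))) = -(-4439958 - 5*sqrt(2)*sqrt(-667)) = -(-4439958 - 5*sqrt(2)*I*sqrt(667)) = -(-4439958 - 5*I*sqrt(1334)) = 4439958 + 5*I*sqrt(1334)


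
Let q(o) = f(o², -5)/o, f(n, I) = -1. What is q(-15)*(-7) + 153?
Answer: 2288/15 ≈ 152.53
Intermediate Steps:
q(o) = -1/o
q(-15)*(-7) + 153 = -1/(-15)*(-7) + 153 = -1*(-1/15)*(-7) + 153 = (1/15)*(-7) + 153 = -7/15 + 153 = 2288/15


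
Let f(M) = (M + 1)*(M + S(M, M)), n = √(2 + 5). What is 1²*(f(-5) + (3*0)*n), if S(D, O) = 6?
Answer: -4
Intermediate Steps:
n = √7 ≈ 2.6458
f(M) = (1 + M)*(6 + M) (f(M) = (M + 1)*(M + 6) = (1 + M)*(6 + M))
1²*(f(-5) + (3*0)*n) = 1²*((6 + (-5)² + 7*(-5)) + (3*0)*√7) = 1*((6 + 25 - 35) + 0*√7) = 1*(-4 + 0) = 1*(-4) = -4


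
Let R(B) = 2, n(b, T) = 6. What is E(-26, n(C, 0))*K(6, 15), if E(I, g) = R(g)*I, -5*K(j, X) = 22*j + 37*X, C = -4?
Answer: 35724/5 ≈ 7144.8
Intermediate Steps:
K(j, X) = -37*X/5 - 22*j/5 (K(j, X) = -(22*j + 37*X)/5 = -37*X/5 - 22*j/5)
E(I, g) = 2*I
E(-26, n(C, 0))*K(6, 15) = (2*(-26))*(-37/5*15 - 22/5*6) = -52*(-111 - 132/5) = -52*(-687/5) = 35724/5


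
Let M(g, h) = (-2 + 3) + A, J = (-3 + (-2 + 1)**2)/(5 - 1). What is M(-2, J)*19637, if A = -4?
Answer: -58911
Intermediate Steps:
J = -1/2 (J = (-3 + (-1)**2)/4 = (-3 + 1)*(1/4) = -2*1/4 = -1/2 ≈ -0.50000)
M(g, h) = -3 (M(g, h) = (-2 + 3) - 4 = 1 - 4 = -3)
M(-2, J)*19637 = -3*19637 = -58911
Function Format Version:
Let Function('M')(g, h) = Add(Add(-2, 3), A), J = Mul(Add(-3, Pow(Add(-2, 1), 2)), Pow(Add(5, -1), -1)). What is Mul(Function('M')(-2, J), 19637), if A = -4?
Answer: -58911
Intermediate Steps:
J = Rational(-1, 2) (J = Mul(Add(-3, Pow(-1, 2)), Pow(4, -1)) = Mul(Add(-3, 1), Rational(1, 4)) = Mul(-2, Rational(1, 4)) = Rational(-1, 2) ≈ -0.50000)
Function('M')(g, h) = -3 (Function('M')(g, h) = Add(Add(-2, 3), -4) = Add(1, -4) = -3)
Mul(Function('M')(-2, J), 19637) = Mul(-3, 19637) = -58911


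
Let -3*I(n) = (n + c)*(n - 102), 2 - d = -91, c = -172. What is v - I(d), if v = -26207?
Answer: -25970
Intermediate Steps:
d = 93 (d = 2 - 1*(-91) = 2 + 91 = 93)
I(n) = -(-172 + n)*(-102 + n)/3 (I(n) = -(n - 172)*(n - 102)/3 = -(-172 + n)*(-102 + n)/3)
v - I(d) = -26207 - (-5848 - ⅓*93² + (274/3)*93) = -26207 - (-5848 - ⅓*8649 + 8494) = -26207 - (-5848 - 2883 + 8494) = -26207 - 1*(-237) = -26207 + 237 = -25970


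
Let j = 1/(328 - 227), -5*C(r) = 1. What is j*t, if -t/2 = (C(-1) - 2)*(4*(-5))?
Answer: -88/101 ≈ -0.87129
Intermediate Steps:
C(r) = -⅕ (C(r) = -⅕*1 = -⅕)
t = -88 (t = -2*(-⅕ - 2)*4*(-5) = -(-22)*(-20)/5 = -2*44 = -88)
j = 1/101 ≈ 0.0099010
j*t = (1/101)*(-88) = -88/101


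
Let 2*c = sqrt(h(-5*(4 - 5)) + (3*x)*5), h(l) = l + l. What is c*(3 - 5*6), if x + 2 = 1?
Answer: -27*I*sqrt(5)/2 ≈ -30.187*I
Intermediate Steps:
x = -1 (x = -2 + 1 = -1)
h(l) = 2*l
c = I*sqrt(5)/2 (c = sqrt(2*(-5*(4 - 5)) + (3*(-1))*5)/2 = sqrt(2*(-5*(-1)) - 3*5)/2 = sqrt(2*5 - 15)/2 = sqrt(10 - 15)/2 = sqrt(-5)/2 = (I*sqrt(5))/2 = I*sqrt(5)/2 ≈ 1.118*I)
c*(3 - 5*6) = (I*sqrt(5)/2)*(3 - 5*6) = (I*sqrt(5)/2)*(3 - 30) = (I*sqrt(5)/2)*(-27) = -27*I*sqrt(5)/2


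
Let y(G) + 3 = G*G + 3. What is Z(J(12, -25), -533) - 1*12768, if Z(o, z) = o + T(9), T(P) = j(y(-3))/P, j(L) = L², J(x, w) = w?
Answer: -12784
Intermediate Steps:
y(G) = G² (y(G) = -3 + (G*G + 3) = -3 + (G² + 3) = -3 + (3 + G²) = G²)
T(P) = 81/P (T(P) = ((-3)²)²/P = 9²/P = 81/P)
Z(o, z) = 9 + o (Z(o, z) = o + 81/9 = o + 81*(⅑) = o + 9 = 9 + o)
Z(J(12, -25), -533) - 1*12768 = (9 - 25) - 1*12768 = -16 - 12768 = -12784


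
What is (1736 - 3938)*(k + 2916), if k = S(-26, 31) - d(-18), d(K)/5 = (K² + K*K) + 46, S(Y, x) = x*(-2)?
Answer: 1356432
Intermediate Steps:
S(Y, x) = -2*x
d(K) = 230 + 10*K² (d(K) = 5*((K² + K*K) + 46) = 5*((K² + K²) + 46) = 5*(2*K² + 46) = 5*(46 + 2*K²) = 230 + 10*K²)
k = -3532 (k = -2*31 - (230 + 10*(-18)²) = -62 - (230 + 10*324) = -62 - (230 + 3240) = -62 - 1*3470 = -62 - 3470 = -3532)
(1736 - 3938)*(k + 2916) = (1736 - 3938)*(-3532 + 2916) = -2202*(-616) = 1356432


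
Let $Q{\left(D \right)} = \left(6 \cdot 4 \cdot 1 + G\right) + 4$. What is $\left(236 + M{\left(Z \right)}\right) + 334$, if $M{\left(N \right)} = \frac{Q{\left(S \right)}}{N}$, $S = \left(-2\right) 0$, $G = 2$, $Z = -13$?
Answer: $\frac{7380}{13} \approx 567.69$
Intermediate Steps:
$S = 0$
$Q{\left(D \right)} = 30$ ($Q{\left(D \right)} = \left(6 \cdot 4 \cdot 1 + 2\right) + 4 = \left(24 \cdot 1 + 2\right) + 4 = \left(24 + 2\right) + 4 = 26 + 4 = 30$)
$M{\left(N \right)} = \frac{30}{N}$
$\left(236 + M{\left(Z \right)}\right) + 334 = \left(236 + \frac{30}{-13}\right) + 334 = \left(236 + 30 \left(- \frac{1}{13}\right)\right) + 334 = \left(236 - \frac{30}{13}\right) + 334 = \frac{3038}{13} + 334 = \frac{7380}{13}$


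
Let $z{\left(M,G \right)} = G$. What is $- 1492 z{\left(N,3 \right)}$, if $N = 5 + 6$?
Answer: $-4476$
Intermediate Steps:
$N = 11$
$- 1492 z{\left(N,3 \right)} = \left(-1492\right) 3 = -4476$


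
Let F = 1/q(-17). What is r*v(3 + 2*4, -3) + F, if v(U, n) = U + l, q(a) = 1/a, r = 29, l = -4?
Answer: 186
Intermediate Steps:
v(U, n) = -4 + U (v(U, n) = U - 4 = -4 + U)
F = -17 (F = 1/1/(-17) = 1/(-1/17) = 1*(-17) = -17)
r*v(3 + 2*4, -3) + F = 29*(-4 + (3 + 2*4)) - 17 = 29*(-4 + (3 + 8)) - 17 = 29*(-4 + 11) - 17 = 29*7 - 17 = 203 - 17 = 186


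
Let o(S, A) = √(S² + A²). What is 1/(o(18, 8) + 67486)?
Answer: 33743/2277179904 - √97/2277179904 ≈ 1.4814e-5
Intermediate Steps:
o(S, A) = √(A² + S²)
1/(o(18, 8) + 67486) = 1/(√(8² + 18²) + 67486) = 1/(√(64 + 324) + 67486) = 1/(√388 + 67486) = 1/(2*√97 + 67486) = 1/(67486 + 2*√97)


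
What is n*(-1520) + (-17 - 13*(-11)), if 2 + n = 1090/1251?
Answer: 2303866/1251 ≈ 1841.6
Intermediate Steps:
n = -1412/1251 (n = -2 + 1090/1251 = -1412/1251 ≈ -1.1287)
n*(-1520) + (-17 - 13*(-11)) = -1412/1251*(-1520) + (-17 - 13*(-11)) = 2146240/1251 + (-17 + 143) = 2146240/1251 + 126 = 2303866/1251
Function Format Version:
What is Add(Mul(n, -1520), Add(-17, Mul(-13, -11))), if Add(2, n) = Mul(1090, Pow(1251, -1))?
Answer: Rational(2303866, 1251) ≈ 1841.6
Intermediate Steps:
n = Rational(-1412, 1251) (n = Add(-2, Mul(1090, Pow(1251, -1))) = Add(-2, Mul(1090, Rational(1, 1251))) = Add(-2, Rational(1090, 1251)) = Rational(-1412, 1251) ≈ -1.1287)
Add(Mul(n, -1520), Add(-17, Mul(-13, -11))) = Add(Mul(Rational(-1412, 1251), -1520), Add(-17, Mul(-13, -11))) = Add(Rational(2146240, 1251), Add(-17, 143)) = Add(Rational(2146240, 1251), 126) = Rational(2303866, 1251)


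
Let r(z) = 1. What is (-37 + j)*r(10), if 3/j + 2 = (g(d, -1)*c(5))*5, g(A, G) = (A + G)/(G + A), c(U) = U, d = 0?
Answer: -848/23 ≈ -36.870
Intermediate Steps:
g(A, G) = 1 (g(A, G) = (A + G)/(A + G) = 1)
j = 3/23 (j = 3/(-2 + (1*5)*5) = 3/(-2 + 5*5) = 3/(-2 + 25) = 3/23 ≈ 0.13043)
(-37 + j)*r(10) = (-37 + 3/23)*1 = -848/23*1 = -848/23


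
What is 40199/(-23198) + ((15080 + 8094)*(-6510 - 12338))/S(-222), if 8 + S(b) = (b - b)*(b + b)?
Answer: 1266563064713/23198 ≈ 5.4598e+7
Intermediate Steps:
S(b) = -8 (S(b) = -8 + (b - b)*(b + b) = -8 + 0*(2*b) = -8 + 0 = -8)
40199/(-23198) + ((15080 + 8094)*(-6510 - 12338))/S(-222) = 40199/(-23198) + ((15080 + 8094)*(-6510 - 12338))/(-8) = 40199*(-1/23198) + (23174*(-18848))*(-⅛) = -40199/23198 - 436783552*(-⅛) = -40199/23198 + 54597944 = 1266563064713/23198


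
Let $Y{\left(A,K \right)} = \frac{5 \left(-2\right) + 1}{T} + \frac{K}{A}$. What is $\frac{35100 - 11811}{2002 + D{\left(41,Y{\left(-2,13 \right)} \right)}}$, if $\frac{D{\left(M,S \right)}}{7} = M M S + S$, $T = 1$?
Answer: $- \frac{1109}{8595} \approx -0.12903$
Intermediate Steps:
$Y{\left(A,K \right)} = -9 + \frac{K}{A}$ ($Y{\left(A,K \right)} = \frac{5 \left(-2\right) + 1}{1} + \frac{K}{A} = \left(-10 + 1\right) 1 + \frac{K}{A} = \left(-9\right) 1 + \frac{K}{A} = -9 + \frac{K}{A}$)
$D{\left(M,S \right)} = 7 S + 7 S M^{2}$ ($D{\left(M,S \right)} = 7 \left(M M S + S\right) = 7 \left(M^{2} S + S\right) = 7 \left(S M^{2} + S\right) = 7 \left(S + S M^{2}\right) = 7 S + 7 S M^{2}$)
$\frac{35100 - 11811}{2002 + D{\left(41,Y{\left(-2,13 \right)} \right)}} = \frac{35100 - 11811}{2002 + 7 \left(-9 + \frac{13}{-2}\right) \left(1 + 41^{2}\right)} = \frac{23289}{2002 + 7 \left(-9 + 13 \left(- \frac{1}{2}\right)\right) \left(1 + 1681\right)} = \frac{23289}{2002 + 7 \left(-9 - \frac{13}{2}\right) 1682} = \frac{23289}{2002 + 7 \left(- \frac{31}{2}\right) 1682} = \frac{23289}{2002 - 182497} = \frac{23289}{-180495} = 23289 \left(- \frac{1}{180495}\right) = - \frac{1109}{8595}$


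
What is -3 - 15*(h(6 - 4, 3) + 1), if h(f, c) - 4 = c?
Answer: -123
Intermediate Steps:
h(f, c) = 4 + c
-3 - 15*(h(6 - 4, 3) + 1) = -3 - 15*((4 + 3) + 1) = -3 - 15*(7 + 1) = -3 - 15*8 = -3 - 120 = -123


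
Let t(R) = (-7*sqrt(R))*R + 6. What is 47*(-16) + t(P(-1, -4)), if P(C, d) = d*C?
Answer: -802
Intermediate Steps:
P(C, d) = C*d
t(R) = 6 - 7*R**(3/2) (t(R) = -7*R**(3/2) + 6 = 6 - 7*R**(3/2))
47*(-16) + t(P(-1, -4)) = 47*(-16) + (6 - 7*4**(3/2)) = -752 + (6 - 7*4**(3/2)) = -752 + (6 - 7*8) = -752 + (6 - 56) = -752 - 50 = -802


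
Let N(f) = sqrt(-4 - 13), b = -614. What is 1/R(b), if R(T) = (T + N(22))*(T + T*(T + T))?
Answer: -1/462594951 - I*sqrt(17)/284033299914 ≈ -2.1617e-9 - 1.4516e-11*I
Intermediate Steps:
N(f) = I*sqrt(17) (N(f) = sqrt(-17) = I*sqrt(17))
R(T) = (T + 2*T**2)*(T + I*sqrt(17)) (R(T) = (T + I*sqrt(17))*(T + T*(T + T)) = (T + I*sqrt(17))*(T + T*(2*T)) = (T + I*sqrt(17))*(T + 2*T**2) = (T + 2*T**2)*(T + I*sqrt(17)))
1/R(b) = 1/(-614*(-614 + 2*(-614)**2 + I*sqrt(17) + 2*I*(-614)*sqrt(17))) = 1/(-614*(-614 + 2*376996 + I*sqrt(17) - 1228*I*sqrt(17))) = 1/(-614*(-614 + 753992 + I*sqrt(17) - 1228*I*sqrt(17))) = 1/(-614*(753378 - 1227*I*sqrt(17))) = 1/(-462574092 + 753378*I*sqrt(17))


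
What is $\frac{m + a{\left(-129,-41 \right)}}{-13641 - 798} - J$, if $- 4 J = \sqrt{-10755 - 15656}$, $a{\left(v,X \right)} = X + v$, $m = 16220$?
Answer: $- \frac{5350}{4813} + \frac{49 i \sqrt{11}}{4} \approx -1.1116 + 40.629 i$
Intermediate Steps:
$J = - \frac{49 i \sqrt{11}}{4}$ ($J = - \frac{\sqrt{-10755 - 15656}}{4} = - \frac{\sqrt{-26411}}{4} = - \frac{49 i \sqrt{11}}{4} \approx - 40.629 i$)
$\frac{m + a{\left(-129,-41 \right)}}{-13641 - 798} - J = \frac{16220 - 170}{-13641 - 798} - - \frac{49 i \sqrt{11}}{4} = \frac{16220 - 170}{-14439} + \frac{49 i \sqrt{11}}{4} = 16050 \left(- \frac{1}{14439}\right) + \frac{49 i \sqrt{11}}{4} = - \frac{5350}{4813} + \frac{49 i \sqrt{11}}{4}$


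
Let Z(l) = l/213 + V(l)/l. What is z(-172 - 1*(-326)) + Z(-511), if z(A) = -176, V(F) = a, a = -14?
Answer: -2773501/15549 ≈ -178.37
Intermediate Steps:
V(F) = -14
Z(l) = -14/l + l/213 (Z(l) = l/213 - 14/l = -14/l + l/213)
z(-172 - 1*(-326)) + Z(-511) = -176 + (-14/(-511) + (1/213)*(-511)) = -176 + (-14*(-1/511) - 511/213) = -176 + (2/73 - 511/213) = -176 - 36877/15549 = -2773501/15549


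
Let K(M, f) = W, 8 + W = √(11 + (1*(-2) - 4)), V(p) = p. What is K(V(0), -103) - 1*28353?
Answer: -28361 + √5 ≈ -28359.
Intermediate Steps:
W = -8 + √5 (W = -8 + √(11 + (1*(-2) - 4)) = -8 + √(11 + (-2 - 4)) = -8 + √(11 - 6) = -8 + √5 ≈ -5.7639)
K(M, f) = -8 + √5
K(V(0), -103) - 1*28353 = (-8 + √5) - 1*28353 = (-8 + √5) - 28353 = -28361 + √5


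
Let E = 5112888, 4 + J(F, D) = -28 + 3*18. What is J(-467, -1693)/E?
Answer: 1/232404 ≈ 4.3028e-6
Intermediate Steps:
J(F, D) = 22 (J(F, D) = -4 + (-28 + 3*18) = -4 + (-28 + 54) = -4 + 26 = 22)
J(-467, -1693)/E = 22/5112888 = 22*(1/5112888) = 1/232404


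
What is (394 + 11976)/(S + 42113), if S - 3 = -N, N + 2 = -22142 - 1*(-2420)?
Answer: 1237/6184 ≈ 0.20003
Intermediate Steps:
N = -19724 (N = -2 + (-22142 - 1*(-2420)) = -2 + (-22142 + 2420) = -2 - 19722 = -19724)
S = 19727 (S = 3 - 1*(-19724) = 3 + 19724 = 19727)
(394 + 11976)/(S + 42113) = (394 + 11976)/(19727 + 42113) = 12370/61840 = 12370*(1/61840) = 1237/6184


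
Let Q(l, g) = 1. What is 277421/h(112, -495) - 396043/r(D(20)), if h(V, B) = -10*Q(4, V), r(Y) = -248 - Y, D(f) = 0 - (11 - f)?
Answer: -67336767/2570 ≈ -26201.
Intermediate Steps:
D(f) = -11 + f (D(f) = 0 + (-11 + f) = -11 + f)
h(V, B) = -10 (h(V, B) = -10*1 = -10)
277421/h(112, -495) - 396043/r(D(20)) = 277421/(-10) - 396043/(-248 - (-11 + 20)) = 277421*(-⅒) - 396043/(-248 - 1*9) = -277421/10 - 396043/(-248 - 9) = -277421/10 - 396043/(-257) = -277421/10 - 396043*(-1/257) = -277421/10 + 396043/257 = -67336767/2570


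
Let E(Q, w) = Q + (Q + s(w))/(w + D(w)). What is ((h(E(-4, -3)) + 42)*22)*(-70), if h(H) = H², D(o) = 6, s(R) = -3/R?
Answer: -103180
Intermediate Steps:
E(Q, w) = Q + (Q - 3/w)/(6 + w) (E(Q, w) = Q + (Q - 3/w)/(w + 6) = Q + (Q - 3/w)/(6 + w))
((h(E(-4, -3)) + 42)*22)*(-70) = ((((-3 - 4*(-3)*(7 - 3))/((-3)*(6 - 3)))² + 42)*22)*(-70) = (((-⅓*(-3 - 4*(-3)*4)/3)² + 42)*22)*(-70) = (((-⅓*⅓*(-3 + 48))² + 42)*22)*(-70) = (((-⅓*⅓*45)² + 42)*22)*(-70) = (((-5)² + 42)*22)*(-70) = ((25 + 42)*22)*(-70) = (67*22)*(-70) = 1474*(-70) = -103180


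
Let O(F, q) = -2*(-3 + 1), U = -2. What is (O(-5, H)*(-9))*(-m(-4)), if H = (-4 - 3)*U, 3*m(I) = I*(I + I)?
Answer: 384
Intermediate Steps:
m(I) = 2*I²/3 (m(I) = (I*(I + I))/3 = (I*(2*I))/3 = (2*I²)/3 = 2*I²/3)
H = 14 (H = (-4 - 3)*(-2) = -7*(-2) = 14)
O(F, q) = 4 (O(F, q) = -2*(-2) = 4)
(O(-5, H)*(-9))*(-m(-4)) = (4*(-9))*(-2*(-4)²/3) = -(-36)*(⅔)*16 = -(-36)*32/3 = -36*(-32/3) = 384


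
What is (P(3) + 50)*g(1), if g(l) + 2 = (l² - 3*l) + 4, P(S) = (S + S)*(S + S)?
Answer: 0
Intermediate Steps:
P(S) = 4*S² (P(S) = (2*S)*(2*S) = 4*S²)
g(l) = 2 + l² - 3*l (g(l) = -2 + ((l² - 3*l) + 4) = -2 + (4 + l² - 3*l) = 2 + l² - 3*l)
(P(3) + 50)*g(1) = (4*3² + 50)*(2 + 1² - 3*1) = (4*9 + 50)*(2 + 1 - 3) = (36 + 50)*0 = 86*0 = 0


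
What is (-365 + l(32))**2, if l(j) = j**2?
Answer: 434281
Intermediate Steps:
(-365 + l(32))**2 = (-365 + 32**2)**2 = (-365 + 1024)**2 = 659**2 = 434281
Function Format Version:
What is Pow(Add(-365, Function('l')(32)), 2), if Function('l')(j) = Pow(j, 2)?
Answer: 434281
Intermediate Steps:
Pow(Add(-365, Function('l')(32)), 2) = Pow(Add(-365, Pow(32, 2)), 2) = Pow(Add(-365, 1024), 2) = Pow(659, 2) = 434281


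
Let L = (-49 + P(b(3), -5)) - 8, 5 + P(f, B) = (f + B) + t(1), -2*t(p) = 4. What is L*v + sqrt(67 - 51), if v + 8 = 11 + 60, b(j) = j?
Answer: -4154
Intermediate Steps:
t(p) = -2 (t(p) = -1/2*4 = -2)
v = 63 (v = -8 + (11 + 60) = -8 + 71 = 63)
P(f, B) = -7 + B + f (P(f, B) = -5 + ((f + B) - 2) = -5 + ((B + f) - 2) = -5 + (-2 + B + f) = -7 + B + f)
L = -66 (L = (-49 + (-7 - 5 + 3)) - 8 = (-49 - 9) - 8 = -58 - 8 = -66)
L*v + sqrt(67 - 51) = -66*63 + sqrt(67 - 51) = -4158 + sqrt(16) = -4158 + 4 = -4154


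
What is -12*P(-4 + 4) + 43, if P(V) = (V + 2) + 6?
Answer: -53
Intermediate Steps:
P(V) = 8 + V (P(V) = (2 + V) + 6 = 8 + V)
-12*P(-4 + 4) + 43 = -12*(8 + (-4 + 4)) + 43 = -12*(8 + 0) + 43 = -12*8 + 43 = -96 + 43 = -53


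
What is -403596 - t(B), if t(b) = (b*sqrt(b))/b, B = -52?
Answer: -403596 - 2*I*sqrt(13) ≈ -4.036e+5 - 7.2111*I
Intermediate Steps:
t(b) = sqrt(b) (t(b) = b**(3/2)/b = sqrt(b))
-403596 - t(B) = -403596 - sqrt(-52) = -403596 - 2*I*sqrt(13)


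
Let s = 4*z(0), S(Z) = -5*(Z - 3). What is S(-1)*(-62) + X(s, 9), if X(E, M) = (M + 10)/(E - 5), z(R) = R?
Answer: -6219/5 ≈ -1243.8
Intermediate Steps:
S(Z) = 15 - 5*Z (S(Z) = -5*(-3 + Z) = 15 - 5*Z)
s = 0 (s = 4*0 = 0)
X(E, M) = (10 + M)/(-5 + E)
S(-1)*(-62) + X(s, 9) = (15 - 5*(-1))*(-62) + (10 + 9)/(-5 + 0) = (15 + 5)*(-62) + 19/(-5) = 20*(-62) - 1/5*19 = -1240 - 19/5 = -6219/5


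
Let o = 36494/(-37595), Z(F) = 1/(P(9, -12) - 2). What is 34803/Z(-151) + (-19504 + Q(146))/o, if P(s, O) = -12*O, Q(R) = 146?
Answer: 90541030427/18247 ≈ 4.9620e+6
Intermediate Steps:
P(s, O) = -12*O
Z(F) = 1/142 (Z(F) = 1/(-12*(-12) - 2) = 1/(144 - 2) = 1/142)
o = -36494/37595 (o = 36494*(-1/37595) = -36494/37595 ≈ -0.97071)
34803/Z(-151) + (-19504 + Q(146))/o = 34803/(1/142) + (-19504 + 146)/(-36494/37595) = 34803*142 - 19358*(-37595/36494) = 4942026 + 363882005/18247 = 90541030427/18247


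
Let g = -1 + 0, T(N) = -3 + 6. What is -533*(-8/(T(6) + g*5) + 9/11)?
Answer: -28249/11 ≈ -2568.1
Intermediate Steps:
T(N) = 3
g = -1
-533*(-8/(T(6) + g*5) + 9/11) = -533*(-8/(3 - 1*5) + 9/11) = -533*(-8/(3 - 5) + 9*(1/11)) = -533*(-8/(-2) + 9/11) = -533*(-8*(-1/2) + 9/11) = -533*(4 + 9/11) = -533*53/11 = -28249/11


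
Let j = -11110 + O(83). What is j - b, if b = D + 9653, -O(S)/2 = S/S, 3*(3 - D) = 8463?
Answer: -17947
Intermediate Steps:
D = -2818 (D = 3 - 1/3*8463 = 3 - 2821 = -2818)
O(S) = -2 (O(S) = -2*S/S = -2*1 = -2)
b = 6835 (b = -2818 + 9653 = 6835)
j = -11112 (j = -11110 - 2 = -11112)
j - b = -11112 - 1*6835 = -11112 - 6835 = -17947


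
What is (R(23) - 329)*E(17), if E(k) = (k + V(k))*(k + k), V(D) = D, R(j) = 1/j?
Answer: -8746296/23 ≈ -3.8027e+5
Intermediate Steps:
E(k) = 4*k² (E(k) = (k + k)*(k + k) = (2*k)*(2*k) = 4*k²)
(R(23) - 329)*E(17) = (1/23 - 329)*(4*17²) = (1/23 - 329)*(4*289) = -7566/23*1156 = -8746296/23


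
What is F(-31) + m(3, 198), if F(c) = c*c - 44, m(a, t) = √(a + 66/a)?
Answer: 922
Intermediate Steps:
F(c) = -44 + c² (F(c) = c² - 44 = -44 + c²)
F(-31) + m(3, 198) = (-44 + (-31)²) + √(3 + 66/3) = (-44 + 961) + √(3 + 66*(⅓)) = 917 + √(3 + 22) = 917 + √25 = 917 + 5 = 922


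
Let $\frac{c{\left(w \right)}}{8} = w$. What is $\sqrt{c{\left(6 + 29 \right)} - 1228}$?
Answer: $2 i \sqrt{237} \approx 30.79 i$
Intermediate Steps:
$c{\left(w \right)} = 8 w$
$\sqrt{c{\left(6 + 29 \right)} - 1228} = \sqrt{8 \left(6 + 29\right) - 1228} = \sqrt{8 \cdot 35 - 1228} = \sqrt{280 - 1228} = \sqrt{-948} = 2 i \sqrt{237}$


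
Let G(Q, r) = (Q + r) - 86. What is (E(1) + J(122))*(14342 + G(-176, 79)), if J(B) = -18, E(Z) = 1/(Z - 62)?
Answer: -15560741/61 ≈ -2.5509e+5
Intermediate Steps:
E(Z) = 1/(-62 + Z)
G(Q, r) = -86 + Q + r
(E(1) + J(122))*(14342 + G(-176, 79)) = (1/(-62 + 1) - 18)*(14342 + (-86 - 176 + 79)) = (1/(-61) - 18)*(14342 - 183) = (-1/61 - 18)*14159 = -1099/61*14159 = -15560741/61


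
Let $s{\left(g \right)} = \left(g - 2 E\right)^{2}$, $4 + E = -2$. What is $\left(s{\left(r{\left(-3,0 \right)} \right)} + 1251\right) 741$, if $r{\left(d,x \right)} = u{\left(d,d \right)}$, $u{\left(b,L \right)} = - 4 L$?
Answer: $1353807$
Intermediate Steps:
$E = -6$ ($E = -4 - 2 = -6$)
$r{\left(d,x \right)} = - 4 d$
$s{\left(g \right)} = \left(12 + g\right)^{2}$ ($s{\left(g \right)} = \left(g - -12\right)^{2} = \left(g + 12\right)^{2} = \left(12 + g\right)^{2}$)
$\left(s{\left(r{\left(-3,0 \right)} \right)} + 1251\right) 741 = \left(\left(12 - -12\right)^{2} + 1251\right) 741 = \left(\left(12 + 12\right)^{2} + 1251\right) 741 = \left(24^{2} + 1251\right) 741 = \left(576 + 1251\right) 741 = 1827 \cdot 741 = 1353807$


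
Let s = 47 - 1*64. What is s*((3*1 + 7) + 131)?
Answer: -2397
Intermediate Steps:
s = -17 (s = 47 - 64 = -17)
s*((3*1 + 7) + 131) = -17*((3*1 + 7) + 131) = -17*((3 + 7) + 131) = -17*(10 + 131) = -17*141 = -2397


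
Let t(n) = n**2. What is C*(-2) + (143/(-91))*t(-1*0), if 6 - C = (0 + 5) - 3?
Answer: -8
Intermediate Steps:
C = 4 (C = 6 - ((0 + 5) - 3) = 6 - (5 - 3) = 6 - 1*2 = 6 - 2 = 4)
C*(-2) + (143/(-91))*t(-1*0) = 4*(-2) + (143/(-91))*(-1*0)**2 = -8 + (143*(-1/91))*0**2 = -8 - 11/7*0 = -8 + 0 = -8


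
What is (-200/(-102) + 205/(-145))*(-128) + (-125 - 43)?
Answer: -352024/1479 ≈ -238.01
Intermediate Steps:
(-200/(-102) + 205/(-145))*(-128) + (-125 - 43) = (-200*(-1/102) + 205*(-1/145))*(-128) - 168 = (100/51 - 41/29)*(-128) - 168 = (809/1479)*(-128) - 168 = -103552/1479 - 168 = -352024/1479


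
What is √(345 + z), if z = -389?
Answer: 2*I*√11 ≈ 6.6332*I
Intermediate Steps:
√(345 + z) = √(345 - 389) = √(-44) = 2*I*√11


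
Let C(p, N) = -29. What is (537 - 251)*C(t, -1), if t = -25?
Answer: -8294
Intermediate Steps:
(537 - 251)*C(t, -1) = (537 - 251)*(-29) = 286*(-29) = -8294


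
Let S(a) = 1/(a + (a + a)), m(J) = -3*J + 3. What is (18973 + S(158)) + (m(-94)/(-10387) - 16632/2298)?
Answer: 35763249522257/1885676754 ≈ 18966.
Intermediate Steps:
m(J) = 3 - 3*J
S(a) = 1/(3*a) (S(a) = 1/(a + 2*a) = 1/(3*a))
(18973 + S(158)) + (m(-94)/(-10387) - 16632/2298) = (18973 + (⅓)/158) + ((3 - 3*(-94))/(-10387) - 16632/2298) = (18973 + (⅓)*(1/158)) + ((3 + 282)*(-1/10387) - 16632*1/2298) = (18973 + 1/474) + (285*(-1/10387) - 2772/383) = 8993203/474 + (-285/10387 - 2772/383) = 8993203/474 - 28901919/3978221 = 35763249522257/1885676754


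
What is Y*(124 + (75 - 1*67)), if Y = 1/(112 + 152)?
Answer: ½ ≈ 0.50000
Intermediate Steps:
Y = 1/264 ≈ 0.0037879
Y*(124 + (75 - 1*67)) = (124 + (75 - 1*67))/264 = (124 + (75 - 67))/264 = (124 + 8)/264 = (1/264)*132 = ½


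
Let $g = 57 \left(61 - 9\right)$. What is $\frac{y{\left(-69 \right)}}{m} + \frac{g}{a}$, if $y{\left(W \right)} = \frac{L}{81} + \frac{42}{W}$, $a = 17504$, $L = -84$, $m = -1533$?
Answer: $\frac{1389235}{8152488} \approx 0.17041$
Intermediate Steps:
$y{\left(W \right)} = - \frac{28}{27} + \frac{42}{W}$ ($y{\left(W \right)} = - \frac{84}{81} + \frac{42}{W} = \left(-84\right) \frac{1}{81} + \frac{42}{W} = - \frac{28}{27} + \frac{42}{W}$)
$g = 2964$ ($g = 57 \cdot 52 = 2964$)
$\frac{y{\left(-69 \right)}}{m} + \frac{g}{a} = \frac{- \frac{28}{27} + \frac{42}{-69}}{-1533} + \frac{2964}{17504} = \left(- \frac{28}{27} + 42 \left(- \frac{1}{69}\right)\right) \left(- \frac{1}{1533}\right) + 2964 \cdot \frac{1}{17504} = \left(- \frac{28}{27} - \frac{14}{23}\right) \left(- \frac{1}{1533}\right) + \frac{741}{4376} = \left(- \frac{1022}{621}\right) \left(- \frac{1}{1533}\right) + \frac{741}{4376} = \frac{2}{1863} + \frac{741}{4376} = \frac{1389235}{8152488}$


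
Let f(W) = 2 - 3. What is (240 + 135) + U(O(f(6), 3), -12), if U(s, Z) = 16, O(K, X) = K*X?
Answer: 391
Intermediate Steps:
f(W) = -1
(240 + 135) + U(O(f(6), 3), -12) = (240 + 135) + 16 = 375 + 16 = 391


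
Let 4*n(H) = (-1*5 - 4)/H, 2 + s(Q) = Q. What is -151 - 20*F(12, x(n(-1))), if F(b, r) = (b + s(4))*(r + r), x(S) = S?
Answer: -1411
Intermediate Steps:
s(Q) = -2 + Q
n(H) = -9/(4*H) (n(H) = ((-1*5 - 4)/H)/4 = ((-5 - 4)/H)/4 = (-9/H)/4 = -9/(4*H))
F(b, r) = 2*r*(2 + b) (F(b, r) = (b + (-2 + 4))*(r + r) = (b + 2)*(2*r) = (2 + b)*(2*r) = 2*r*(2 + b))
-151 - 20*F(12, x(n(-1))) = -151 - 40*(-9/4/(-1))*(2 + 12) = -151 - 40*(-9/4*(-1))*14 = -151 - 40*9*14/4 = -151 - 20*63 = -151 - 1260 = -1411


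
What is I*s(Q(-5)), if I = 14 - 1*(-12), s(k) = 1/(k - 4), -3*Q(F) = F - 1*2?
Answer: -78/5 ≈ -15.600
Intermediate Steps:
Q(F) = 2/3 - F/3 (Q(F) = -(F - 1*2)/3 = -(F - 2)/3 = -(-2 + F)/3 = 2/3 - F/3)
s(k) = 1/(-4 + k)
I = 26 (I = 14 + 12 = 26)
I*s(Q(-5)) = 26/(-4 + (2/3 - 1/3*(-5))) = 26/(-4 + (2/3 + 5/3)) = 26/(-4 + 7/3) = 26/(-5/3) = 26*(-3/5) = -78/5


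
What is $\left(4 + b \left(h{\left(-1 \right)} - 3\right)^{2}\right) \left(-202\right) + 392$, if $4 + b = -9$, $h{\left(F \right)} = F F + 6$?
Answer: $41600$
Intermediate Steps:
$h{\left(F \right)} = 6 + F^{2}$ ($h{\left(F \right)} = F^{2} + 6 = 6 + F^{2}$)
$b = -13$ ($b = -4 - 9 = -13$)
$\left(4 + b \left(h{\left(-1 \right)} - 3\right)^{2}\right) \left(-202\right) + 392 = \left(4 - 13 \left(\left(6 + \left(-1\right)^{2}\right) - 3\right)^{2}\right) \left(-202\right) + 392 = \left(4 - 13 \left(\left(6 + 1\right) - 3\right)^{2}\right) \left(-202\right) + 392 = \left(4 - 13 \left(7 - 3\right)^{2}\right) \left(-202\right) + 392 = \left(4 - 13 \cdot 4^{2}\right) \left(-202\right) + 392 = \left(4 - 208\right) \left(-202\right) + 392 = \left(-204\right) \left(-202\right) + 392 = 41208 + 392 = 41600$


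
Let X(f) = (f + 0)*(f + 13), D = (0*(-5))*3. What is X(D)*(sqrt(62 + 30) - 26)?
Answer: 0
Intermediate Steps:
D = 0 (D = 0*3 = 0)
X(f) = f*(13 + f)
X(D)*(sqrt(62 + 30) - 26) = (0*(13 + 0))*(sqrt(62 + 30) - 26) = (0*13)*(sqrt(92) - 26) = 0*(2*sqrt(23) - 26) = 0*(-26 + 2*sqrt(23)) = 0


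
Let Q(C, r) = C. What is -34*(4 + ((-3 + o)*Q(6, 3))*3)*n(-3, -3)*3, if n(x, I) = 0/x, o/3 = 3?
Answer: 0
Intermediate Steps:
o = 9 (o = 3*3 = 9)
n(x, I) = 0
-34*(4 + ((-3 + o)*Q(6, 3))*3)*n(-3, -3)*3 = -34*(4 + ((-3 + 9)*6)*3)*0*3 = -34*(4 + (6*6)*3)*0*3 = -34*(4 + 36*3)*0*3 = -34*(4 + 108)*0*3 = -34*112*0*3 = -0*3 = -34*0 = 0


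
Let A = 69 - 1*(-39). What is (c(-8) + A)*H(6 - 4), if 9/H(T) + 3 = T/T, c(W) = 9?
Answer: -1053/2 ≈ -526.50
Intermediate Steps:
A = 108 (A = 69 + 39 = 108)
H(T) = -9/2 (H(T) = 9/(-3 + T/T) = 9/(-3 + 1) = 9/(-2) = 9*(-½) = -9/2)
(c(-8) + A)*H(6 - 4) = (9 + 108)*(-9/2) = 117*(-9/2) = -1053/2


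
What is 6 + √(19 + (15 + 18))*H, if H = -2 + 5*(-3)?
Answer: 6 - 34*√13 ≈ -116.59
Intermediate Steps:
H = -17 (H = -2 - 15 = -17)
6 + √(19 + (15 + 18))*H = 6 + √(19 + (15 + 18))*(-17) = 6 + √(19 + 33)*(-17) = 6 + √52*(-17) = 6 + (2*√13)*(-17) = 6 - 34*√13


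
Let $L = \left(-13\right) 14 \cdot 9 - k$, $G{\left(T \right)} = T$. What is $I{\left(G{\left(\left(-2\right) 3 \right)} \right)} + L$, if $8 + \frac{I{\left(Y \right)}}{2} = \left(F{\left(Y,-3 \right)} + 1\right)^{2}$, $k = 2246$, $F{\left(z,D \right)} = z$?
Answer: $-3850$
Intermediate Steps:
$I{\left(Y \right)} = -16 + 2 \left(1 + Y\right)^{2}$ ($I{\left(Y \right)} = -16 + 2 \left(Y + 1\right)^{2} = -16 + 2 \left(1 + Y\right)^{2}$)
$L = -3884$ ($L = \left(-13\right) 14 \cdot 9 - 2246 = \left(-182\right) 9 - 2246 = -1638 - 2246 = -3884$)
$I{\left(G{\left(\left(-2\right) 3 \right)} \right)} + L = \left(-16 + 2 \left(1 - 6\right)^{2}\right) - 3884 = \left(-16 + 2 \left(-5\right)^{2}\right) - 3884 = \left(-16 + 2 \cdot 25\right) - 3884 = \left(-16 + 50\right) - 3884 = 34 - 3884 = -3850$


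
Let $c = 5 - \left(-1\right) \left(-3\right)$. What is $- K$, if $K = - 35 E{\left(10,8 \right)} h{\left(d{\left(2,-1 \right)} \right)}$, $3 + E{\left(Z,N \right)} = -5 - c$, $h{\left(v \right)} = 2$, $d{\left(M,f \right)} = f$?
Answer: $-700$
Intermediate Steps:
$c = 2$ ($c = 5 - 3 = 2$)
$E{\left(Z,N \right)} = -10$ ($E{\left(Z,N \right)} = -3 - 7 = -10$)
$K = 700$ ($K = \left(-35\right) \left(-10\right) 2 = 350 \cdot 2 = 700$)
$- K = \left(-1\right) 700 = -700$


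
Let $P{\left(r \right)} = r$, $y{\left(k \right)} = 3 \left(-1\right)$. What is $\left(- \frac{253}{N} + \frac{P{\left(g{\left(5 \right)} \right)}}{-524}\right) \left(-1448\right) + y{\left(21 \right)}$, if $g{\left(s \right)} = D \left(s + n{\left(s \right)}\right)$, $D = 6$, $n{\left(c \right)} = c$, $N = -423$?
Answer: $- \frac{38969743}{55413} \approx -703.26$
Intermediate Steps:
$y{\left(k \right)} = -3$
$g{\left(s \right)} = 12 s$ ($g{\left(s \right)} = 6 \left(s + s\right) = 6 \cdot 2 s = 12 s$)
$\left(- \frac{253}{N} + \frac{P{\left(g{\left(5 \right)} \right)}}{-524}\right) \left(-1448\right) + y{\left(21 \right)} = \left(- \frac{253}{-423} + \frac{12 \cdot 5}{-524}\right) \left(-1448\right) - 3 = \left(\left(-253\right) \left(- \frac{1}{423}\right) + 60 \left(- \frac{1}{524}\right)\right) \left(-1448\right) - 3 = \left(\frac{253}{423} - \frac{15}{131}\right) \left(-1448\right) - 3 = \frac{26798}{55413} \left(-1448\right) - 3 = - \frac{38803504}{55413} - 3 = - \frac{38969743}{55413}$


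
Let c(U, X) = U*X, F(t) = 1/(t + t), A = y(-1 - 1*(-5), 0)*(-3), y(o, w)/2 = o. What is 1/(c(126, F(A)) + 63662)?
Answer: 8/509275 ≈ 1.5709e-5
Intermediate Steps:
y(o, w) = 2*o
A = -24 (A = (2*(-1 - 1*(-5)))*(-3) = (2*(-1 + 5))*(-3) = (2*4)*(-3) = 8*(-3) = -24)
F(t) = 1/(2*t)
1/(c(126, F(A)) + 63662) = 1/(126*((½)/(-24)) + 63662) = 1/(126*((½)*(-1/24)) + 63662) = 1/(126*(-1/48) + 63662) = 1/(-21/8 + 63662) = 1/(509275/8) = 8/509275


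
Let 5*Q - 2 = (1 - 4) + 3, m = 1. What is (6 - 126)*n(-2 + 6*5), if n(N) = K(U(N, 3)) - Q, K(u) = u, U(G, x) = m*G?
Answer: -3312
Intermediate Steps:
U(G, x) = G (U(G, x) = 1*G = G)
Q = ⅖ (Q = ⅖ + ((1 - 4) + 3)/5 = ⅖ + (-3 + 3)/5 = ⅖ + (⅕)*0 = ⅖ + 0 = ⅖ ≈ 0.40000)
n(N) = -⅖ + N (n(N) = N - 1*⅖ = N - ⅖ = -⅖ + N)
(6 - 126)*n(-2 + 6*5) = (6 - 126)*(-⅖ + (-2 + 6*5)) = -120*(-⅖ + (-2 + 30)) = -120*(-⅖ + 28) = -120*138/5 = -3312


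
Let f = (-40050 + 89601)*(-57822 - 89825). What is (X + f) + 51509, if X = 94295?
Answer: -7315910693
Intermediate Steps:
f = -7316056497 (f = 49551*(-147647) = -7316056497)
(X + f) + 51509 = (94295 - 7316056497) + 51509 = -7315962202 + 51509 = -7315910693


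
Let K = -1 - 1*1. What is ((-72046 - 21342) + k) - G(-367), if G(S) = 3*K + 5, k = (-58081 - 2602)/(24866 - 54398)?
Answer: -2757844201/29532 ≈ -93385.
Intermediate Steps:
k = 60683/29532 (k = -60683/(-29532) = -60683*(-1/29532) = 60683/29532 ≈ 2.0548)
K = -2 (K = -1 - 1 = -2)
G(S) = -1 (G(S) = 3*(-2) + 5 = -6 + 5 = -1)
((-72046 - 21342) + k) - G(-367) = ((-72046 - 21342) + 60683/29532) - 1*(-1) = (-93388 + 60683/29532) + 1 = -2757873733/29532 + 1 = -2757844201/29532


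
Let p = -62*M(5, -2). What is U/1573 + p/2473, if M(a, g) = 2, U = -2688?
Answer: -6842476/3890029 ≈ -1.7590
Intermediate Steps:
p = -124 (p = -62*2 = -124)
U/1573 + p/2473 = -2688/1573 - 124/2473 = -6842476/3890029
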